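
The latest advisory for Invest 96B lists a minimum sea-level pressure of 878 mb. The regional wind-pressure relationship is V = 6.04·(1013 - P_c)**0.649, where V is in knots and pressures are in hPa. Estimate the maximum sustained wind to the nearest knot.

ΔP = 1013 − 878 = 135 mb.
135^0.649 ≈ 24.132.
V ≈ 6.04 × 24.132 ≈ 145.8 kt.

146 kt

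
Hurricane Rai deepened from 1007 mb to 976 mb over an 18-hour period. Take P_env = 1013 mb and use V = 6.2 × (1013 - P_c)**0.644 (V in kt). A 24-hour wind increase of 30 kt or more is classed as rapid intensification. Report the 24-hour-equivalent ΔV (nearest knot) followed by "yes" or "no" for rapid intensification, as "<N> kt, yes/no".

V₁: ΔP = 6, V ≈ 6.2 × 6^0.644 ≈ 19.66 kt.
V₂: ΔP = 37, V ≈ 6.2 × 37^0.644 ≈ 63.43 kt.
ΔV over 18 h = 43.77 kt → 24 h equivalent = 43.77 × 24/18 ≈ 58.36 kt.
58 kt ≥ 30 kt ⇒ rapid intensification.

58 kt, yes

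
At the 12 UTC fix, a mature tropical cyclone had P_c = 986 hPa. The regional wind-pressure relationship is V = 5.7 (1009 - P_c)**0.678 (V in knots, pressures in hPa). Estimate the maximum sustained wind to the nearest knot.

48 kt

ΔP = 1009 − 986 = 23 hPa.
23^0.678 ≈ 8.380.
V ≈ 5.7 × 8.380 ≈ 47.8 kt.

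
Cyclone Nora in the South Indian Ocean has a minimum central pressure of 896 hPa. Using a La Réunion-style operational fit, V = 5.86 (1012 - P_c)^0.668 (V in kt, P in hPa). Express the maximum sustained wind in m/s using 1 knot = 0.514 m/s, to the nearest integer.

72 m/s

ΔP = 1012 − 896 = 116 hPa.
V ≈ 5.86 × 116^0.668 = 5.86 × 23.936 ≈ 140.267 kt.
140.267 × 0.514 ≈ 72.10 m/s → 72 m/s.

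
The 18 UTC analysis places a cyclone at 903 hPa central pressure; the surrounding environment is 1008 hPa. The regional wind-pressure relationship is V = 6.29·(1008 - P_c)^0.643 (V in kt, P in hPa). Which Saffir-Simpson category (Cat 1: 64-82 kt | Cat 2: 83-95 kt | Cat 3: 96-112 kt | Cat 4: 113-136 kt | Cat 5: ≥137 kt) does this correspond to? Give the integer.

4

ΔP = 1008 − 903 = 105 hPa.
V ≈ 6.29 × 105^0.643 = 6.29 × 19.94 ≈ 125 kt.
125 kt falls in the Category 4 band.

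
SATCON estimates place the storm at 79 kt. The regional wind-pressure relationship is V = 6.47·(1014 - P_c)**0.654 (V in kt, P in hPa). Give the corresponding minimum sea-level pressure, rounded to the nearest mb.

968 mb

ΔP = (V / 6.47)^(1/0.654) = (79/6.47)^1.529.
79/6.47 = 12.210; 12.210^1.529 ≈ 45.88 mb.
P_c = 1014 − 45.88 = 968.12 ≈ 968 mb.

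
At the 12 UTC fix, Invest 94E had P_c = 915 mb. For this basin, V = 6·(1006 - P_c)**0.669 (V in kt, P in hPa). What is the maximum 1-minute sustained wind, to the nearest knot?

123 kt

ΔP = 1006 − 915 = 91 mb.
91^0.669 ≈ 20.446.
V ≈ 6 × 20.446 ≈ 122.7 kt.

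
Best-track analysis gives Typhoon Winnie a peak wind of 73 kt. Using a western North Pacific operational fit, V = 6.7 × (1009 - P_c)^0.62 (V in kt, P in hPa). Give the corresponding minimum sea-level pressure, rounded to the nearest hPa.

962 hPa

ΔP = (V / 6.7)^(1/0.62) = (73/6.7)^1.613.
73/6.7 = 10.896; 10.896^1.613 ≈ 47.10 hPa.
P_c = 1009 − 47.10 = 961.90 ≈ 962 hPa.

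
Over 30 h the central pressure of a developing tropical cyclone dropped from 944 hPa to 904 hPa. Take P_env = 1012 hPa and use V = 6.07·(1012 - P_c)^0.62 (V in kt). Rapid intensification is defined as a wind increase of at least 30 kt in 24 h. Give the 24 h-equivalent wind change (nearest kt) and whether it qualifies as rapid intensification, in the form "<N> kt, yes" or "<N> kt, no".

22 kt, no

V₁: ΔP = 68, V ≈ 6.07 × 68^0.62 ≈ 83.05 kt.
V₂: ΔP = 108, V ≈ 6.07 × 108^0.62 ≈ 110.64 kt.
ΔV over 30 h = 27.59 kt → 24 h equivalent = 27.59 × 24/30 ≈ 22.07 kt.
22 kt < 30 kt ⇒ not rapid intensification.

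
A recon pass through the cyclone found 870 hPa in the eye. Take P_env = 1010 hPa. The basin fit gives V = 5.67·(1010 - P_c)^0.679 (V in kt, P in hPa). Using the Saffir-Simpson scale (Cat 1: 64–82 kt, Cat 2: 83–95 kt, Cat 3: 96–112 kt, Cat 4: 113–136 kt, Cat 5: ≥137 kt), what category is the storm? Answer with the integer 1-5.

5

ΔP = 1010 − 870 = 140 hPa.
V ≈ 5.67 × 140^0.679 = 5.67 × 28.66 ≈ 162 kt.
162 kt falls in the Category 5 band.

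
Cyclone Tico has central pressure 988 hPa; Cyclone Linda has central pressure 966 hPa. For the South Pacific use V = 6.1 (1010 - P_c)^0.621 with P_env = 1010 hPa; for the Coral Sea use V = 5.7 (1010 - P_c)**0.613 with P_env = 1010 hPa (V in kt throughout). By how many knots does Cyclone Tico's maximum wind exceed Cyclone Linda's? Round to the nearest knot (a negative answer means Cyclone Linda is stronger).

Cyclone Tico: ΔP = 22; V ≈ 6.1 × 22^0.621 ≈ 41.59 kt.
Cyclone Linda: ΔP = 44; V ≈ 5.7 × 44^0.613 ≈ 57.98 kt.
Difference ≈ 41.59 − 57.98 = -16.39 → -16 kt.

-16 kt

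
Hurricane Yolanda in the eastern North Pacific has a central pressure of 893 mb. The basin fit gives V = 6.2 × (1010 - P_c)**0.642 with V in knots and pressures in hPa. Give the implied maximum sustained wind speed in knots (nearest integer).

132 kt

ΔP = 1010 − 893 = 117 mb.
117^0.642 ≈ 21.270.
V ≈ 6.2 × 21.270 ≈ 131.9 kt.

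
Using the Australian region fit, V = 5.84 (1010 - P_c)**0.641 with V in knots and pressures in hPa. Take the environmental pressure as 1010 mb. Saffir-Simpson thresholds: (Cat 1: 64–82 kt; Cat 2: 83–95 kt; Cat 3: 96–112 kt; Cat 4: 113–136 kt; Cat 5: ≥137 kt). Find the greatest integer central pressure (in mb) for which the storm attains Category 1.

968 mb

Category 1 begins at V = 64 kt.
Required ΔP = (64/5.84)^(1/0.641) = 10.959^1.560 ≈ 41.89 mb.
P_c ≤ 1010 − 41.89 = 968.11, so the highest integer P_c is 968 mb.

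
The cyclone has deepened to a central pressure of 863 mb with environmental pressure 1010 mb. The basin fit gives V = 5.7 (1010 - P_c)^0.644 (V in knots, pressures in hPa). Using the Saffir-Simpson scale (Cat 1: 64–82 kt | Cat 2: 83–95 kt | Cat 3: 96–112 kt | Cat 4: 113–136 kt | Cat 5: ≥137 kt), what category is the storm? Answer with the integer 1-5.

ΔP = 1010 − 863 = 147 mb.
V ≈ 5.7 × 147^0.644 = 5.7 × 24.87 ≈ 142 kt.
142 kt falls in the Category 5 band.

5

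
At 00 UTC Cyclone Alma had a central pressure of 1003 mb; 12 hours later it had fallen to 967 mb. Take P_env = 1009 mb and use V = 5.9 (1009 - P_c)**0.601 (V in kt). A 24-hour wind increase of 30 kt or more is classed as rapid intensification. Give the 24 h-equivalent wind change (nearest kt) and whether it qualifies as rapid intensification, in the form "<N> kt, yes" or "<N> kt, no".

V₁: ΔP = 6, V ≈ 5.9 × 6^0.601 ≈ 17.32 kt.
V₂: ΔP = 42, V ≈ 5.9 × 42^0.601 ≈ 55.77 kt.
ΔV over 12 h = 38.45 kt → 24 h equivalent = 38.45 × 24/12 ≈ 76.90 kt.
77 kt ≥ 30 kt ⇒ rapid intensification.

77 kt, yes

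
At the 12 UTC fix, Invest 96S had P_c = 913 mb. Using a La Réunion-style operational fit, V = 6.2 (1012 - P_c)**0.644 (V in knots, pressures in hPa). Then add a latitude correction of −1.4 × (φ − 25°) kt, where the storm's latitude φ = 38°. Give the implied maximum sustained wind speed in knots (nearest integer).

ΔP = 1012 − 913 = 99 mb.
99^0.644 ≈ 19.284.
V ≈ 6.2 × 19.284 ≈ 119.6 kt.
Latitude correction: −1.4 × (38 − 25) = -18.2 kt.
Corrected V ≈ 101.4 kt → 101 kt.

101 kt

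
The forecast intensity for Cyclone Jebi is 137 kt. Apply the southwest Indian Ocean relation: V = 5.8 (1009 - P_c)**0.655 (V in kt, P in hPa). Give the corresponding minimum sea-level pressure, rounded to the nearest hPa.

ΔP = (V / 5.8)^(1/0.655) = (137/5.8)^1.527.
137/5.8 = 23.621; 23.621^1.527 ≈ 124.92 hPa.
P_c = 1009 − 124.92 = 884.08 ≈ 884 hPa.

884 hPa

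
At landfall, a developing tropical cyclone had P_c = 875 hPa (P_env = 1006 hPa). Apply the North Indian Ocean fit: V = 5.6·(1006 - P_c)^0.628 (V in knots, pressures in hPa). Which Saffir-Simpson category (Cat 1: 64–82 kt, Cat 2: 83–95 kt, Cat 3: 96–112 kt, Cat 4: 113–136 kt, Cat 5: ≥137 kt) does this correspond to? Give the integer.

ΔP = 1006 − 875 = 131 hPa.
V ≈ 5.6 × 131^0.628 = 5.6 × 21.36 ≈ 120 kt.
120 kt falls in the Category 4 band.

4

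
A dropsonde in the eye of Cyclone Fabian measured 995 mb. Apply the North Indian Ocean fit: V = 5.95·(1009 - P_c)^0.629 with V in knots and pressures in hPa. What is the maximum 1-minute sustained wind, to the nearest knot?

31 kt

ΔP = 1009 − 995 = 14 mb.
14^0.629 ≈ 5.259.
V ≈ 5.95 × 5.259 ≈ 31.3 kt.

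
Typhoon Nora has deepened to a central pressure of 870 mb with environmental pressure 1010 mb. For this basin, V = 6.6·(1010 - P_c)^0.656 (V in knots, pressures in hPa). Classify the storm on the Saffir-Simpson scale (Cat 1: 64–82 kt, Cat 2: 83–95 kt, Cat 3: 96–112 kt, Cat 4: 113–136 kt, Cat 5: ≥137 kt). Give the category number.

ΔP = 1010 − 870 = 140 mb.
V ≈ 6.6 × 140^0.656 = 6.6 × 25.58 ≈ 169 kt.
169 kt falls in the Category 5 band.

5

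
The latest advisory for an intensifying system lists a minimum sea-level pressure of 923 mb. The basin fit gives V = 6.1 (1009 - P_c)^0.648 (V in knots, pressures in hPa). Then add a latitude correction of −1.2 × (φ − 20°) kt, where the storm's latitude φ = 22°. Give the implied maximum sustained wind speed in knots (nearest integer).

107 kt

ΔP = 1009 − 923 = 86 mb.
86^0.648 ≈ 17.929.
V ≈ 6.1 × 17.929 ≈ 109.4 kt.
Latitude correction: −1.2 × (22 − 20) = -2.4 kt.
Corrected V ≈ 107 kt → 107 kt.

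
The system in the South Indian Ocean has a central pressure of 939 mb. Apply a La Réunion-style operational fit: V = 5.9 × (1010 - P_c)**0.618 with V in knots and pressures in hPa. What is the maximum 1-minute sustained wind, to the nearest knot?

82 kt

ΔP = 1010 − 939 = 71 mb.
71^0.618 ≈ 13.934.
V ≈ 5.9 × 13.934 ≈ 82.2 kt.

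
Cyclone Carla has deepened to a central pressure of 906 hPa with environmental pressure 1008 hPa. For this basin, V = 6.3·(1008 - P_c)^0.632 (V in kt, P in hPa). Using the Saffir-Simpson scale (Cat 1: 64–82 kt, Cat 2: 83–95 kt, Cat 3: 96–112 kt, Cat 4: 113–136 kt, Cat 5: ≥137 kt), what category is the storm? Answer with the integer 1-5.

4

ΔP = 1008 − 906 = 102 hPa.
V ≈ 6.3 × 102^0.632 = 6.3 × 18.60 ≈ 117 kt.
117 kt falls in the Category 4 band.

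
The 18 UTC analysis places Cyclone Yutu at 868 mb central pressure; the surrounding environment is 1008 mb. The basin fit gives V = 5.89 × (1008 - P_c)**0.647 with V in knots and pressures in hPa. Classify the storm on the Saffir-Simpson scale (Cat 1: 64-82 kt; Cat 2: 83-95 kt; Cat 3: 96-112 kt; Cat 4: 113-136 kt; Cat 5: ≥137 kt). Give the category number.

ΔP = 1008 − 868 = 140 mb.
V ≈ 5.89 × 140^0.647 = 5.89 × 24.46 ≈ 144 kt.
144 kt falls in the Category 5 band.

5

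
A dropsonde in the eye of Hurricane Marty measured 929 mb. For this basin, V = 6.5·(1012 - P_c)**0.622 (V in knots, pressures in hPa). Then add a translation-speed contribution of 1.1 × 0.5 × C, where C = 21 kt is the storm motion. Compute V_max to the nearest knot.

113 kt

ΔP = 1012 − 929 = 83 mb.
83^0.622 ≈ 15.619.
V ≈ 6.5 × 15.619 ≈ 101.5 kt.
Translation term: 1.1 × 0.5 × 21 = 11.55 kt.
Corrected V ≈ 113.05 kt → 113 kt.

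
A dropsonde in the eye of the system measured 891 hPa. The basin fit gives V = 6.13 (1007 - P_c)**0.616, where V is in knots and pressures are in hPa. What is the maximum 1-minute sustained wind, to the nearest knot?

115 kt

ΔP = 1007 − 891 = 116 hPa.
116^0.616 ≈ 18.694.
V ≈ 6.13 × 18.694 ≈ 114.6 kt.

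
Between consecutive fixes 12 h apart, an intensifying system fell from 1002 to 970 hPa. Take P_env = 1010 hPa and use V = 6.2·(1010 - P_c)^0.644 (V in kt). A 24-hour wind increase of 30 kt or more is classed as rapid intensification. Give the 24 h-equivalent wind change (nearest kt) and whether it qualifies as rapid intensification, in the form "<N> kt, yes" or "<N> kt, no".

86 kt, yes

V₁: ΔP = 8, V ≈ 6.2 × 8^0.644 ≈ 23.66 kt.
V₂: ΔP = 40, V ≈ 6.2 × 40^0.644 ≈ 66.70 kt.
ΔV over 12 h = 43.04 kt → 24 h equivalent = 43.04 × 24/12 ≈ 86.08 kt.
86 kt ≥ 30 kt ⇒ rapid intensification.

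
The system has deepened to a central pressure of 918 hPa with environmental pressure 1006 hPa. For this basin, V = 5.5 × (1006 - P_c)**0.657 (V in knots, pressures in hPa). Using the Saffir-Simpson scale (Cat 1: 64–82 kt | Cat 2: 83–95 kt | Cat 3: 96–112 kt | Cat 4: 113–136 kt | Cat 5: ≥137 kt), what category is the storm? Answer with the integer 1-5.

ΔP = 1006 − 918 = 88 hPa.
V ≈ 5.5 × 88^0.657 = 5.5 × 18.95 ≈ 104 kt.
104 kt falls in the Category 3 band.

3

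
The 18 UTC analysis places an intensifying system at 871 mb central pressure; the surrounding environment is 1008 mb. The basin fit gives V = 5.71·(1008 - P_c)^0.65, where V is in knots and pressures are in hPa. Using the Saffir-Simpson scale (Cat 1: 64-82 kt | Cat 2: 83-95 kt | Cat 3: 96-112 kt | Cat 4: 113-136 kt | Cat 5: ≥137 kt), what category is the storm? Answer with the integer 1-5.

ΔP = 1008 − 871 = 137 mb.
V ≈ 5.71 × 137^0.65 = 5.71 × 24.48 ≈ 140 kt.
140 kt falls in the Category 5 band.

5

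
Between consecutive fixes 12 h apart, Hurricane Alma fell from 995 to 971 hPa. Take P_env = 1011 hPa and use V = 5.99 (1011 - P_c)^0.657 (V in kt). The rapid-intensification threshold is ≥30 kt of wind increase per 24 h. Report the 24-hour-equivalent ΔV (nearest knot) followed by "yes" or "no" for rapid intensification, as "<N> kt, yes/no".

61 kt, yes

V₁: ΔP = 16, V ≈ 5.99 × 16^0.657 ≈ 37.03 kt.
V₂: ΔP = 40, V ≈ 5.99 × 40^0.657 ≈ 67.61 kt.
ΔV over 12 h = 30.58 kt → 24 h equivalent = 30.58 × 24/12 ≈ 61.16 kt.
61 kt ≥ 30 kt ⇒ rapid intensification.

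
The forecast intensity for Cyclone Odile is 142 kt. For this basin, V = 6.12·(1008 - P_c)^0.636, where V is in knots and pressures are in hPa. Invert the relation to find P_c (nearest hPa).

ΔP = (V / 6.12)^(1/0.636) = (142/6.12)^1.572.
142/6.12 = 23.203; 23.203^1.572 ≈ 140.30 hPa.
P_c = 1008 − 140.30 = 867.70 ≈ 868 hPa.

868 hPa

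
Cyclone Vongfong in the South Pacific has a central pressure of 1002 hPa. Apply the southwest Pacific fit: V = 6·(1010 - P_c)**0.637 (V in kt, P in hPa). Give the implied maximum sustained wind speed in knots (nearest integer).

ΔP = 1010 − 1002 = 8 hPa.
8^0.637 ≈ 3.761.
V ≈ 6 × 3.761 ≈ 22.6 kt.

23 kt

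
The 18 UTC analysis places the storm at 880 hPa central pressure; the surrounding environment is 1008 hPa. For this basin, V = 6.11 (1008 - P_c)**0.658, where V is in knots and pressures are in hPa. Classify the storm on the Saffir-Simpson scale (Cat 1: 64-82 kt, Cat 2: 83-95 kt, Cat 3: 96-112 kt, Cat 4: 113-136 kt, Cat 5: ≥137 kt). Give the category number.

5

ΔP = 1008 − 880 = 128 hPa.
V ≈ 6.11 × 128^0.658 = 6.11 × 24.35 ≈ 149 kt.
149 kt falls in the Category 5 band.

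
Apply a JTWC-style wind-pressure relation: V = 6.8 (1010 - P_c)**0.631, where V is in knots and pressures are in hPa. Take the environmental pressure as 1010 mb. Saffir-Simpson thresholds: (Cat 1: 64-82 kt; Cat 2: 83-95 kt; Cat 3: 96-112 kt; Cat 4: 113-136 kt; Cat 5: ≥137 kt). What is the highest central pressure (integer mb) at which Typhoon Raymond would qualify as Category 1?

975 mb

Category 1 begins at V = 64 kt.
Required ΔP = (64/6.8)^(1/0.631) = 9.412^1.585 ≈ 34.92 mb.
P_c ≤ 1010 − 34.92 = 975.08, so the highest integer P_c is 975 mb.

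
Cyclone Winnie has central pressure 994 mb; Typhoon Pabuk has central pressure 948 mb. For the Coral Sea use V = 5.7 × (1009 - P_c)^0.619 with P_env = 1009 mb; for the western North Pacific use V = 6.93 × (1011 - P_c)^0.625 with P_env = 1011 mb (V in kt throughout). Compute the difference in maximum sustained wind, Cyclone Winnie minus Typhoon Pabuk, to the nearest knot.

-62 kt

Cyclone Winnie: ΔP = 15; V ≈ 5.7 × 15^0.619 ≈ 30.47 kt.
Typhoon Pabuk: ΔP = 63; V ≈ 6.93 × 63^0.625 ≈ 92.33 kt.
Difference ≈ 30.47 − 92.33 = -61.86 → -62 kt.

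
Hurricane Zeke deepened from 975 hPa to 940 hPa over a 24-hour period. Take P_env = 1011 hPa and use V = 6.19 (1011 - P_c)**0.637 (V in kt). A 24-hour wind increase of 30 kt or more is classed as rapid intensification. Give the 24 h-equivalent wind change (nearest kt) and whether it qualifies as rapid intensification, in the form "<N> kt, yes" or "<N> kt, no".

33 kt, yes

V₁: ΔP = 36, V ≈ 6.19 × 36^0.637 ≈ 60.68 kt.
V₂: ΔP = 71, V ≈ 6.19 × 71^0.637 ≈ 93.53 kt.
ΔV over 24 h = 32.85 kt → 24 h equivalent = 32.85 × 24/24 ≈ 32.85 kt.
33 kt ≥ 30 kt ⇒ rapid intensification.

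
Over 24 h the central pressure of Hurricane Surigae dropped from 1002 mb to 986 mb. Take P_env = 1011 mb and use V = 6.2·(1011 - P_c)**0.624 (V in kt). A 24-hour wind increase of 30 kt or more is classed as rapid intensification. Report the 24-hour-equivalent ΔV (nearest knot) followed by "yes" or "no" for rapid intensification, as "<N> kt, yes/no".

22 kt, no

V₁: ΔP = 9, V ≈ 6.2 × 9^0.624 ≈ 24.43 kt.
V₂: ΔP = 25, V ≈ 6.2 × 25^0.624 ≈ 46.21 kt.
ΔV over 24 h = 21.78 kt → 24 h equivalent = 21.78 × 24/24 ≈ 21.78 kt.
22 kt < 30 kt ⇒ not rapid intensification.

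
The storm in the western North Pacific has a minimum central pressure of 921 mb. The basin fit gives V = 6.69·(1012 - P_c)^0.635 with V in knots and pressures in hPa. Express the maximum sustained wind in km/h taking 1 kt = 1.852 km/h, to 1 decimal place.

ΔP = 1012 − 921 = 91 mb.
V ≈ 6.69 × 91^0.635 = 6.69 × 17.538 ≈ 117.332 kt.
117.332 × 1.852 ≈ 217.30 km/h → 217.3 km/h.

217.3 km/h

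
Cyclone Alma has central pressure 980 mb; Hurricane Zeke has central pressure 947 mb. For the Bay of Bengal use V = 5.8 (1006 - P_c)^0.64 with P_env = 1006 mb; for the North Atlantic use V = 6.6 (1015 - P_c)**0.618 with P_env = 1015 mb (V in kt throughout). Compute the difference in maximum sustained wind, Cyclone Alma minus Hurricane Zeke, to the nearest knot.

-43 kt

Cyclone Alma: ΔP = 26; V ≈ 5.8 × 26^0.64 ≈ 46.67 kt.
Hurricane Zeke: ΔP = 68; V ≈ 6.6 × 68^0.618 ≈ 89.54 kt.
Difference ≈ 46.67 − 89.54 = -42.87 → -43 kt.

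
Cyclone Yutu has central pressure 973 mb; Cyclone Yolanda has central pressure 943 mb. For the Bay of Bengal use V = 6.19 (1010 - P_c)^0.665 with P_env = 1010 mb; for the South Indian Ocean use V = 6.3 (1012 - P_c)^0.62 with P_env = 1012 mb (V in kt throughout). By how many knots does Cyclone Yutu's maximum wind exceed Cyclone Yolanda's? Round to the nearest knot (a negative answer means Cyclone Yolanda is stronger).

Cyclone Yutu: ΔP = 37; V ≈ 6.19 × 37^0.665 ≈ 68.32 kt.
Cyclone Yolanda: ΔP = 69; V ≈ 6.3 × 69^0.62 ≈ 86.98 kt.
Difference ≈ 68.32 − 86.98 = -18.66 → -19 kt.

-19 kt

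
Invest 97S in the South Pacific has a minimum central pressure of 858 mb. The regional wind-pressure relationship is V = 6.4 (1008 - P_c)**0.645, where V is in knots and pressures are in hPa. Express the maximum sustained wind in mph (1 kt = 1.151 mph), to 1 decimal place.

186.6 mph

ΔP = 1008 − 858 = 150 mb.
V ≈ 6.4 × 150^0.645 = 6.4 × 25.327 ≈ 162.091 kt.
162.091 × 1.151 ≈ 186.57 mph → 186.6 mph.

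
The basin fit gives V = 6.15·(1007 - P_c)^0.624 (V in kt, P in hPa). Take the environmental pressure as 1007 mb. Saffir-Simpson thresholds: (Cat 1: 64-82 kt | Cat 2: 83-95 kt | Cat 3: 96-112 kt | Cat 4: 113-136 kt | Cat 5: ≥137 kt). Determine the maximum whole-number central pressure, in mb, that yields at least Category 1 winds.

964 mb

Category 1 begins at V = 64 kt.
Required ΔP = (64/6.15)^(1/0.624) = 10.407^1.603 ≈ 42.69 mb.
P_c ≤ 1007 − 42.69 = 964.31, so the highest integer P_c is 964 mb.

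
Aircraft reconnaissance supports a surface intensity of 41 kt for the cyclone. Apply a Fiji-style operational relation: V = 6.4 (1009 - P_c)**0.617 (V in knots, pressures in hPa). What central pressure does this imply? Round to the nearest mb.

ΔP = (V / 6.4)^(1/0.617) = (41/6.4)^1.621.
41/6.4 = 6.406; 6.406^1.621 ≈ 20.29 mb.
P_c = 1009 − 20.29 = 988.71 ≈ 989 mb.

989 mb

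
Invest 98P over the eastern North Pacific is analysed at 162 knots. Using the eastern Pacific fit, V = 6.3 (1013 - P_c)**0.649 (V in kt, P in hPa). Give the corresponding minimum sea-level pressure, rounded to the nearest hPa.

ΔP = (V / 6.3)^(1/0.649) = (162/6.3)^1.541.
162/6.3 = 25.714; 25.714^1.541 ≈ 148.88 hPa.
P_c = 1013 − 148.88 = 864.12 ≈ 864 hPa.

864 hPa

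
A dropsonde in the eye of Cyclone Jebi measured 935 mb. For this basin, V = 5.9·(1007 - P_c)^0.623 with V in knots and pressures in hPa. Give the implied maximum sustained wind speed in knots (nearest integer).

ΔP = 1007 − 935 = 72 mb.
72^0.623 ≈ 14.359.
V ≈ 5.9 × 14.359 ≈ 84.7 kt.

85 kt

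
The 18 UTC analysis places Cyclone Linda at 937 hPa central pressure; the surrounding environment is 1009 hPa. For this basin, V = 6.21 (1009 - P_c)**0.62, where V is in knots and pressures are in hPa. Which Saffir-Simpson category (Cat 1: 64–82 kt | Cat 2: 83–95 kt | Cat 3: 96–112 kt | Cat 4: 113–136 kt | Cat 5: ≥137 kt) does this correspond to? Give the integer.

2

ΔP = 1009 − 937 = 72 hPa.
V ≈ 6.21 × 72^0.62 = 6.21 × 14.18 ≈ 88 kt.
88 kt falls in the Category 2 band.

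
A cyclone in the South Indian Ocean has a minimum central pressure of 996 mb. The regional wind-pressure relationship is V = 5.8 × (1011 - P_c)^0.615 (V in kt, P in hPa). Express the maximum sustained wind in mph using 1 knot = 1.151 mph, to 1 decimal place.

ΔP = 1011 − 996 = 15 mb.
V ≈ 5.8 × 15^0.615 = 5.8 × 5.288 ≈ 30.671 kt.
30.671 × 1.151 ≈ 35.30 mph → 35.3 mph.

35.3 mph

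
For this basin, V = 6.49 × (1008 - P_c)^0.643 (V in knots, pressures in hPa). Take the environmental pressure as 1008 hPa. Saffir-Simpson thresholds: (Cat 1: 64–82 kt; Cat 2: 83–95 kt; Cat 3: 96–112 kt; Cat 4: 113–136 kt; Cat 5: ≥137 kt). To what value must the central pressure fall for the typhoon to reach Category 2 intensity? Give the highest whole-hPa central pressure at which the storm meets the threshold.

Category 2 begins at V = 83 kt.
Required ΔP = (83/6.49)^(1/0.643) = 12.789^1.555 ≈ 52.65 hPa.
P_c ≤ 1008 − 52.65 = 955.35, so the highest integer P_c is 955 hPa.

955 hPa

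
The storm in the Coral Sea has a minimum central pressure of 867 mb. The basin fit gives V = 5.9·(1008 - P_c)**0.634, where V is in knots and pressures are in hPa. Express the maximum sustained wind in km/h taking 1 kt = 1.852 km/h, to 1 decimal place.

ΔP = 1008 − 867 = 141 mb.
V ≈ 5.9 × 141^0.634 = 5.9 × 23.046 ≈ 135.974 kt.
135.974 × 1.852 ≈ 251.82 km/h → 251.8 km/h.

251.8 km/h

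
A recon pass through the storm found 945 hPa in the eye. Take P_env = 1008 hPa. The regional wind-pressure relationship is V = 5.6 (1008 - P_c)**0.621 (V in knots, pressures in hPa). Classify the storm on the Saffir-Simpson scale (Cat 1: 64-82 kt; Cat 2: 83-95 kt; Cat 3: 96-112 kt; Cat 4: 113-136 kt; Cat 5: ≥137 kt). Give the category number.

1

ΔP = 1008 − 945 = 63 hPa.
V ≈ 5.6 × 63^0.621 = 5.6 × 13.10 ≈ 73 kt.
73 kt falls in the Category 1 band.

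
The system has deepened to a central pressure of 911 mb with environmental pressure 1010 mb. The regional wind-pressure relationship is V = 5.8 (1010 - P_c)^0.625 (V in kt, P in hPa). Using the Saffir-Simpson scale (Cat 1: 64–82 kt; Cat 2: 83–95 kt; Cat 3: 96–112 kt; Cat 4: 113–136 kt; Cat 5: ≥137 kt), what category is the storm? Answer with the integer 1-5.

ΔP = 1010 − 911 = 99 mb.
V ≈ 5.8 × 99^0.625 = 5.8 × 17.67 ≈ 102 kt.
102 kt falls in the Category 3 band.

3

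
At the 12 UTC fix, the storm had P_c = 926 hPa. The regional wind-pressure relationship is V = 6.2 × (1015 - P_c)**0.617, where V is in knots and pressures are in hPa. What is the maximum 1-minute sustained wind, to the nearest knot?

99 kt

ΔP = 1015 − 926 = 89 hPa.
89^0.617 ≈ 15.950.
V ≈ 6.2 × 15.950 ≈ 98.9 kt.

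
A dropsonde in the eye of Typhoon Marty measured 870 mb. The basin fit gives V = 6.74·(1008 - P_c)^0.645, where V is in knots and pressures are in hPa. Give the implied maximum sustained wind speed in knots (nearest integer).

162 kt

ΔP = 1008 − 870 = 138 mb.
138^0.645 ≈ 24.001.
V ≈ 6.74 × 24.001 ≈ 161.8 kt.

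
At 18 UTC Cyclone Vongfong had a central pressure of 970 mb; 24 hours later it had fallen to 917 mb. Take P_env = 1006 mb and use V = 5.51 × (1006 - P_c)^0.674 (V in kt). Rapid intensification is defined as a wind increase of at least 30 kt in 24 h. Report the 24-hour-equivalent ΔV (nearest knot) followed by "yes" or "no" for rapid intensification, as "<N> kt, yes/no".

52 kt, yes

V₁: ΔP = 36, V ≈ 5.51 × 36^0.674 ≈ 61.67 kt.
V₂: ΔP = 89, V ≈ 5.51 × 89^0.674 ≈ 113.51 kt.
ΔV over 24 h = 51.84 kt → 24 h equivalent = 51.84 × 24/24 ≈ 51.84 kt.
52 kt ≥ 30 kt ⇒ rapid intensification.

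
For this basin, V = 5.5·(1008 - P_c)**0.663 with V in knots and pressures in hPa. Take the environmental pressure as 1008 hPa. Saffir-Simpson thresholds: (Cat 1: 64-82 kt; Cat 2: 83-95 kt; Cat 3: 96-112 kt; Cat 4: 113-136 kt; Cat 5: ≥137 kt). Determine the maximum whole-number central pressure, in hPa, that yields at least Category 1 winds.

967 hPa

Category 1 begins at V = 64 kt.
Required ΔP = (64/5.5)^(1/0.663) = 11.636^1.508 ≈ 40.51 hPa.
P_c ≤ 1008 − 40.51 = 967.49, so the highest integer P_c is 967 hPa.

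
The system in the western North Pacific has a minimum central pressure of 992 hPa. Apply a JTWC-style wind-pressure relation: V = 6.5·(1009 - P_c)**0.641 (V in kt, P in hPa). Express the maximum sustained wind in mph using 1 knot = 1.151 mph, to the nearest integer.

ΔP = 1009 − 992 = 17 hPa.
V ≈ 6.5 × 17^0.641 = 6.5 × 6.148 ≈ 39.961 kt.
39.961 × 1.151 ≈ 45.99 mph → 46 mph.

46 mph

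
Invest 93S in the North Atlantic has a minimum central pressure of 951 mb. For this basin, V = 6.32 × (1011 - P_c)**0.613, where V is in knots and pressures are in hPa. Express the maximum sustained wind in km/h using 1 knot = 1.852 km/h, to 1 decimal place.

ΔP = 1011 − 951 = 60 mb.
V ≈ 6.32 × 60^0.613 = 6.32 × 12.303 ≈ 77.754 kt.
77.754 × 1.852 ≈ 144.00 km/h → 144.0 km/h.

144.0 km/h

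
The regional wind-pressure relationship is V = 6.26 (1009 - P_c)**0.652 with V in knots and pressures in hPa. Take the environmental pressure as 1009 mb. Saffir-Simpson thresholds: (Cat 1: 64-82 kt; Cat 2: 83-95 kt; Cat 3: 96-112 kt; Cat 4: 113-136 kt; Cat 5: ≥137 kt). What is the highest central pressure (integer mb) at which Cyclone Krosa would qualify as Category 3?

943 mb

Category 3 begins at V = 96 kt.
Required ΔP = (96/6.26)^(1/0.652) = 15.335^1.534 ≈ 65.85 mb.
P_c ≤ 1009 − 65.85 = 943.15, so the highest integer P_c is 943 mb.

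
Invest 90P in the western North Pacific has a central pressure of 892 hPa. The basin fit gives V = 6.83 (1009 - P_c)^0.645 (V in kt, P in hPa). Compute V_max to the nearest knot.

ΔP = 1009 − 892 = 117 hPa.
117^0.645 ≈ 21.576.
V ≈ 6.83 × 21.576 ≈ 147.4 kt.

147 kt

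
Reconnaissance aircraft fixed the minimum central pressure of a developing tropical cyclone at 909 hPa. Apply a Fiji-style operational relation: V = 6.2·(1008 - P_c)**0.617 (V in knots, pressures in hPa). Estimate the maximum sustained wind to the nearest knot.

106 kt

ΔP = 1008 − 909 = 99 hPa.
99^0.617 ≈ 17.034.
V ≈ 6.2 × 17.034 ≈ 105.6 kt.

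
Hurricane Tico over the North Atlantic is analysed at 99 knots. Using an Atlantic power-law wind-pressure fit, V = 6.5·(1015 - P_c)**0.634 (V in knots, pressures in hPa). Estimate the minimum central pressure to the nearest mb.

ΔP = (V / 6.5)^(1/0.634) = (99/6.5)^1.577.
99/6.5 = 15.231; 15.231^1.577 ≈ 73.37 mb.
P_c = 1015 − 73.37 = 941.63 ≈ 942 mb.

942 mb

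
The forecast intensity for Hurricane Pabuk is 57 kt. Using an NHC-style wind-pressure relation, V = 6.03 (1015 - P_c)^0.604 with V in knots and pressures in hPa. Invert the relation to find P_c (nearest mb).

ΔP = (V / 6.03)^(1/0.604) = (57/6.03)^1.656.
57/6.03 = 9.453; 9.453^1.656 ≈ 41.23 mb.
P_c = 1015 − 41.23 = 973.77 ≈ 974 mb.

974 mb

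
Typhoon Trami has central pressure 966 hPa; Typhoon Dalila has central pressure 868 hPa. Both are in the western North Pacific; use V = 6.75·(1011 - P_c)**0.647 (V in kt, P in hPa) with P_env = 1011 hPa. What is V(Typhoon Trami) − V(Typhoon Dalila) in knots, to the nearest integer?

-88 kt

Typhoon Trami: ΔP = 45; V ≈ 6.75 × 45^0.647 ≈ 79.24 kt.
Typhoon Dalila: ΔP = 143; V ≈ 6.75 × 143^0.647 ≈ 167.42 kt.
Difference ≈ 79.24 − 167.42 = -88.18 → -88 kt.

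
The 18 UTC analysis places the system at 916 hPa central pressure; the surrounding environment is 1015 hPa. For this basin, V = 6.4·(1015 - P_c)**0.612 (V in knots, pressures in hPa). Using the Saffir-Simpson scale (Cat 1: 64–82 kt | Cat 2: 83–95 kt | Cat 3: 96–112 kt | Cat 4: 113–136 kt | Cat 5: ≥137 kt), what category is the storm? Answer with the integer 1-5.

3

ΔP = 1015 − 916 = 99 hPa.
V ≈ 6.4 × 99^0.612 = 6.4 × 16.65 ≈ 107 kt.
107 kt falls in the Category 3 band.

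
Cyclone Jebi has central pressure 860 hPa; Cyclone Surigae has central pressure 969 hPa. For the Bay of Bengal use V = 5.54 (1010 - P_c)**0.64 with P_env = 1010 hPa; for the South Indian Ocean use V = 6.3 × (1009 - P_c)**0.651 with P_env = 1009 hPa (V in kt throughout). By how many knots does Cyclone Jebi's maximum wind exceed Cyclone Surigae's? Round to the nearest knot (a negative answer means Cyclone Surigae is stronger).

67 kt

Cyclone Jebi: ΔP = 150; V ≈ 5.54 × 150^0.64 ≈ 136.84 kt.
Cyclone Surigae: ΔP = 40; V ≈ 6.3 × 40^0.651 ≈ 69.55 kt.
Difference ≈ 136.84 − 69.55 = 67.29 → 67 kt.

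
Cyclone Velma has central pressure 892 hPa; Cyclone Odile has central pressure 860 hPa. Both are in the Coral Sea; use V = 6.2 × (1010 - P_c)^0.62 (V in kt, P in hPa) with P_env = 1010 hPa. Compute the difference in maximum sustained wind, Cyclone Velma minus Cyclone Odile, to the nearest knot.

-19 kt

Cyclone Velma: ΔP = 118; V ≈ 6.2 × 118^0.62 ≈ 119.39 kt.
Cyclone Odile: ΔP = 150; V ≈ 6.2 × 150^0.62 ≈ 138.54 kt.
Difference ≈ 119.39 − 138.54 = -19.15 → -19 kt.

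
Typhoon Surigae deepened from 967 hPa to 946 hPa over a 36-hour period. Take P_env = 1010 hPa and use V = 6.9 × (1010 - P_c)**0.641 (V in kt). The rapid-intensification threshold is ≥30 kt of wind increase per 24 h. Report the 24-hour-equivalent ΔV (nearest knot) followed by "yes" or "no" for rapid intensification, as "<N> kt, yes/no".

15 kt, no

V₁: ΔP = 43, V ≈ 6.9 × 43^0.641 ≈ 76.90 kt.
V₂: ΔP = 64, V ≈ 6.9 × 64^0.641 ≈ 99.22 kt.
ΔV over 36 h = 22.32 kt → 24 h equivalent = 22.32 × 24/36 ≈ 14.88 kt.
15 kt < 30 kt ⇒ not rapid intensification.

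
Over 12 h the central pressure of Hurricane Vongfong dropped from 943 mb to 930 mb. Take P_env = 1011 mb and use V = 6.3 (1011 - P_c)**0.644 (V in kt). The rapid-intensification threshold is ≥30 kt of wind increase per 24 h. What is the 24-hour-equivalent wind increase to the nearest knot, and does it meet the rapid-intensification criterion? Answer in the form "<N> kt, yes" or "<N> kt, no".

23 kt, no

V₁: ΔP = 68, V ≈ 6.3 × 68^0.644 ≈ 95.38 kt.
V₂: ΔP = 81, V ≈ 6.3 × 81^0.644 ≈ 106.76 kt.
ΔV over 12 h = 11.38 kt → 24 h equivalent = 11.38 × 24/12 ≈ 22.76 kt.
23 kt < 30 kt ⇒ not rapid intensification.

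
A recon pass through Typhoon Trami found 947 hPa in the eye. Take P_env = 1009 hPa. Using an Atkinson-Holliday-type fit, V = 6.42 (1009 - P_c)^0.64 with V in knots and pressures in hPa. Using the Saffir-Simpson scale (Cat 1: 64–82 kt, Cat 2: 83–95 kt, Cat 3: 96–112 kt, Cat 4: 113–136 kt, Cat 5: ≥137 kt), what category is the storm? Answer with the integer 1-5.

2

ΔP = 1009 − 947 = 62 hPa.
V ≈ 6.42 × 62^0.64 = 6.42 × 14.03 ≈ 90 kt.
90 kt falls in the Category 2 band.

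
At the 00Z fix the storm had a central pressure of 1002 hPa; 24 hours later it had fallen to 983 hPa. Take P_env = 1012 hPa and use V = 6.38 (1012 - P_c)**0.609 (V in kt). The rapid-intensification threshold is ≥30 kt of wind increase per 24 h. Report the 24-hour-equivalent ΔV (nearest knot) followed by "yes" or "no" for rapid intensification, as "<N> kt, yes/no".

24 kt, no

V₁: ΔP = 10, V ≈ 6.38 × 10^0.609 ≈ 25.93 kt.
V₂: ΔP = 29, V ≈ 6.38 × 29^0.609 ≈ 49.59 kt.
ΔV over 24 h = 23.66 kt → 24 h equivalent = 23.66 × 24/24 ≈ 23.66 kt.
24 kt < 30 kt ⇒ not rapid intensification.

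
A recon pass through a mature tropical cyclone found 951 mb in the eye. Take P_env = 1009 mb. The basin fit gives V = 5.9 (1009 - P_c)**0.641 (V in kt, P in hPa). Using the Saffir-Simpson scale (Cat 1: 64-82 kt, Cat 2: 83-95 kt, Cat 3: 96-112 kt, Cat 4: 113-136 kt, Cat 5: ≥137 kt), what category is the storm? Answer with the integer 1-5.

ΔP = 1009 − 951 = 58 mb.
V ≈ 5.9 × 58^0.641 = 5.9 × 13.50 ≈ 80 kt.
80 kt falls in the Category 1 band.

1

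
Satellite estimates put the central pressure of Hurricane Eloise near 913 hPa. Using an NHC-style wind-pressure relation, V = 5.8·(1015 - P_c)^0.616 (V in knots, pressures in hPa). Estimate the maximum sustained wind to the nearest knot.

100 kt

ΔP = 1015 − 913 = 102 hPa.
102^0.616 ≈ 17.270.
V ≈ 5.8 × 17.270 ≈ 100.2 kt.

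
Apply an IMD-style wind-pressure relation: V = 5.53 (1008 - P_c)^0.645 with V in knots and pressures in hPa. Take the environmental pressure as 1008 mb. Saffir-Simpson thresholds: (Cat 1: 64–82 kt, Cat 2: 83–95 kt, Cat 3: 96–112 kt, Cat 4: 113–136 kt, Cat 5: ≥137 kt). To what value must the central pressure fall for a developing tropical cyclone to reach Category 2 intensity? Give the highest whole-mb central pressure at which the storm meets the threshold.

Category 2 begins at V = 83 kt.
Required ΔP = (83/5.53)^(1/0.645) = 15.009^1.550 ≈ 66.65 mb.
P_c ≤ 1008 − 66.65 = 941.35, so the highest integer P_c is 941 mb.

941 mb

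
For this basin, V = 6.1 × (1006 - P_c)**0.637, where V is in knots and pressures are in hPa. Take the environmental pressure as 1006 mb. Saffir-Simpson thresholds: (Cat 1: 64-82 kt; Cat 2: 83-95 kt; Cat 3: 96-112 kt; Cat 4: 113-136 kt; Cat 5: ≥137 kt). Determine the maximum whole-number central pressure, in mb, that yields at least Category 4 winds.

908 mb

Category 4 begins at V = 113 kt.
Required ΔP = (113/6.1)^(1/0.637) = 18.525^1.570 ≈ 97.77 mb.
P_c ≤ 1006 − 97.77 = 908.23, so the highest integer P_c is 908 mb.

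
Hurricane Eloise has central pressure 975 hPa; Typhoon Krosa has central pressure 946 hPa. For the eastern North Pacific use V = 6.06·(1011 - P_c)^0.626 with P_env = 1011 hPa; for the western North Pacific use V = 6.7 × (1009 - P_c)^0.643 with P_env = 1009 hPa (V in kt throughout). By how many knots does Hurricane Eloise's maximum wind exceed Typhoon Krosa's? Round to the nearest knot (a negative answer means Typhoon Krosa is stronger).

-39 kt

Hurricane Eloise: ΔP = 36; V ≈ 6.06 × 36^0.626 ≈ 57.11 kt.
Typhoon Krosa: ΔP = 63; V ≈ 6.7 × 63^0.643 ≈ 96.17 kt.
Difference ≈ 57.11 − 96.17 = -39.06 → -39 kt.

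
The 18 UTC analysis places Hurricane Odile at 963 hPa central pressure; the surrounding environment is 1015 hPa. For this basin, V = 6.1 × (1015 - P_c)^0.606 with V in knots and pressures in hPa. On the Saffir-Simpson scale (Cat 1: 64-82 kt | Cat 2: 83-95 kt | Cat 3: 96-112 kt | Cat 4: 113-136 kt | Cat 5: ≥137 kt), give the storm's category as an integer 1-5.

ΔP = 1015 − 963 = 52 hPa.
V ≈ 6.1 × 52^0.606 = 6.1 × 10.96 ≈ 67 kt.
67 kt falls in the Category 1 band.

1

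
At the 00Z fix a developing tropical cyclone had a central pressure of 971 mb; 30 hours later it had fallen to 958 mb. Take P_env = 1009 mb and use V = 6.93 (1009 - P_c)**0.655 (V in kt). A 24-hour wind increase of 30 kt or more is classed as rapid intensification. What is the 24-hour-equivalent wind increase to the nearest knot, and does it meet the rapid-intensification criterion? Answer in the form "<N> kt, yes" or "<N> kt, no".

V₁: ΔP = 38, V ≈ 6.93 × 38^0.655 ≈ 75.07 kt.
V₂: ΔP = 51, V ≈ 6.93 × 51^0.655 ≈ 91.03 kt.
ΔV over 30 h = 15.96 kt → 24 h equivalent = 15.96 × 24/30 ≈ 12.77 kt.
13 kt < 30 kt ⇒ not rapid intensification.

13 kt, no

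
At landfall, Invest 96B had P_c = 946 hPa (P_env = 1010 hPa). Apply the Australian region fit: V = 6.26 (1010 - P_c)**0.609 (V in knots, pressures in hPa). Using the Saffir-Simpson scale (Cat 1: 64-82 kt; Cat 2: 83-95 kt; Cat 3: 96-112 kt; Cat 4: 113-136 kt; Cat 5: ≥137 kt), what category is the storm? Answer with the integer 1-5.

1

ΔP = 1010 − 946 = 64 hPa.
V ≈ 6.26 × 64^0.609 = 6.26 × 12.59 ≈ 79 kt.
79 kt falls in the Category 1 band.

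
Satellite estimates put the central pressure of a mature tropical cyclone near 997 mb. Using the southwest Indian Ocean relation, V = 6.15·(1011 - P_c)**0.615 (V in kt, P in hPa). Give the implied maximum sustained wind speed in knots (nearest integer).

31 kt

ΔP = 1011 − 997 = 14 mb.
14^0.615 ≈ 5.068.
V ≈ 6.15 × 5.068 ≈ 31.2 kt.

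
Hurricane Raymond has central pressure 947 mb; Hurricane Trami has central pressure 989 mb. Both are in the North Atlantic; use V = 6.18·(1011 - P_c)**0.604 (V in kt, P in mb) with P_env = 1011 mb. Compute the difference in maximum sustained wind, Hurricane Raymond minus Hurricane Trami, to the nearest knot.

Hurricane Raymond: ΔP = 64; V ≈ 6.18 × 64^0.604 ≈ 76.19 kt.
Hurricane Trami: ΔP = 22; V ≈ 6.18 × 22^0.604 ≈ 39.98 kt.
Difference ≈ 76.19 − 39.98 = 36.21 → 36 kt.

36 kt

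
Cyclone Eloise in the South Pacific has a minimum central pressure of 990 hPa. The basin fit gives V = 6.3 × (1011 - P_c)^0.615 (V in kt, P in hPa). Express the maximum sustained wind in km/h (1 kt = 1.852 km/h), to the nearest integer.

76 km/h

ΔP = 1011 − 990 = 21 hPa.
V ≈ 6.3 × 21^0.615 = 6.3 × 6.504 ≈ 40.974 kt.
40.974 × 1.852 ≈ 75.88 km/h → 76 km/h.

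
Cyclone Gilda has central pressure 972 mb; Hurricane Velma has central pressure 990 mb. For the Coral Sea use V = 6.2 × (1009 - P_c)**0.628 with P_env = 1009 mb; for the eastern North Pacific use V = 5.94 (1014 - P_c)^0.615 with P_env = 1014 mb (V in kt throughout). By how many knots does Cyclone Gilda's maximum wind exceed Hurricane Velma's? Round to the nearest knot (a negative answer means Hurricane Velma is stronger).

Cyclone Gilda: ΔP = 37; V ≈ 6.2 × 37^0.628 ≈ 59.87 kt.
Hurricane Velma: ΔP = 24; V ≈ 5.94 × 24^0.615 ≈ 41.94 kt.
Difference ≈ 59.87 − 41.94 = 17.93 → 18 kt.

18 kt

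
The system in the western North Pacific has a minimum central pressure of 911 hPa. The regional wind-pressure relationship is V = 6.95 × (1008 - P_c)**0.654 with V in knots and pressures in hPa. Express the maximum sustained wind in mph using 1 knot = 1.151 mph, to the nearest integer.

159 mph

ΔP = 1008 − 911 = 97 hPa.
V ≈ 6.95 × 97^0.654 = 6.95 × 19.923 ≈ 138.463 kt.
138.463 × 1.151 ≈ 159.37 mph → 159 mph.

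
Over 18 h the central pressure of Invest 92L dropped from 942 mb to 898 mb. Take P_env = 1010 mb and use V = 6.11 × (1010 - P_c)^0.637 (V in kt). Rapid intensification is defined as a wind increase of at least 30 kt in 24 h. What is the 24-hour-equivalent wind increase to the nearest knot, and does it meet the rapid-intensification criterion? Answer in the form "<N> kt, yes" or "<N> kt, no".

45 kt, yes

V₁: ΔP = 68, V ≈ 6.11 × 68^0.637 ≈ 89.82 kt.
V₂: ΔP = 112, V ≈ 6.11 × 112^0.637 ≈ 123.42 kt.
ΔV over 18 h = 33.60 kt → 24 h equivalent = 33.60 × 24/18 ≈ 44.80 kt.
45 kt ≥ 30 kt ⇒ rapid intensification.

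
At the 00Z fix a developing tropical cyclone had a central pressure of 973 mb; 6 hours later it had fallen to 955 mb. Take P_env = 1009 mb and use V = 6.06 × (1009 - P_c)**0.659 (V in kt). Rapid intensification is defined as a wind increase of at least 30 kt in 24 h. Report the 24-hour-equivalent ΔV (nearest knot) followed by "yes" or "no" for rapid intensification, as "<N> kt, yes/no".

V₁: ΔP = 36, V ≈ 6.06 × 36^0.659 ≈ 64.28 kt.
V₂: ΔP = 54, V ≈ 6.06 × 54^0.659 ≈ 83.97 kt.
ΔV over 6 h = 19.69 kt → 24 h equivalent = 19.69 × 24/6 ≈ 78.76 kt.
79 kt ≥ 30 kt ⇒ rapid intensification.

79 kt, yes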